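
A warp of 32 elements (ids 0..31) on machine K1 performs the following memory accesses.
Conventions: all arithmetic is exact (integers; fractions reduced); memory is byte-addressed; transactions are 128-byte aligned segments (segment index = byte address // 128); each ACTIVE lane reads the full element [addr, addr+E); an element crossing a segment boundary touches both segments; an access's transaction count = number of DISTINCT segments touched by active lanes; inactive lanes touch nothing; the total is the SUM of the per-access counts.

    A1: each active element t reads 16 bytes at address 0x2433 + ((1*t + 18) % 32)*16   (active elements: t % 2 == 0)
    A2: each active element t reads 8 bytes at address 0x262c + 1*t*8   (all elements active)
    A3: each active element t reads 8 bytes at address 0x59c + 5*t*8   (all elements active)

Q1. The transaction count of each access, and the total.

A1: 5 transactions
A2: 3 transactions
A3: 10 transactions

Answer: 5,3,10; total 18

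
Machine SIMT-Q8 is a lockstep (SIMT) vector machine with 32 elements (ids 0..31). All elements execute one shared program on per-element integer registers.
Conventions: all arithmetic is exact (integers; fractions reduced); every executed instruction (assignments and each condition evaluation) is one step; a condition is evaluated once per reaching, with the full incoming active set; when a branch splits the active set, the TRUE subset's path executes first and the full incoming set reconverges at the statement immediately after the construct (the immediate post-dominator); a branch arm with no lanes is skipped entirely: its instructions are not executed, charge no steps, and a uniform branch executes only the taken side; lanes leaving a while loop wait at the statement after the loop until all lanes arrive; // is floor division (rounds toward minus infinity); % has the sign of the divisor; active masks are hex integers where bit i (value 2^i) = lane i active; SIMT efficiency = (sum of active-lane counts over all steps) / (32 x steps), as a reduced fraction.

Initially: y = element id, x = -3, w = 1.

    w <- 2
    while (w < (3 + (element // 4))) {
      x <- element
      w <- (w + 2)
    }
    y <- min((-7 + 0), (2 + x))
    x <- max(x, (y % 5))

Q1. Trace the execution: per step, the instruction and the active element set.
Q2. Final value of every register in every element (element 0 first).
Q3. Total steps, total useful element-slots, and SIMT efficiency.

step 0: w <- 2                       0xffffffff
step 1: eval (w < (3 + (element // 4))) 0xffffffff
step 2: x <- element                 0xffffffff
step 3: w <- (w + 2)                 0xffffffff
step 4: eval (w < (3 + (element // 4))) 0xffffffff
step 5: x <- element                 0xffffff00
step 6: w <- (w + 2)                 0xffffff00
step 7: eval (w < (3 + (element // 4))) 0xffffff00
step 8: x <- element                 0xffff0000
step 9: w <- (w + 2)                 0xffff0000
step 10: eval (w < (3 + (element // 4))) 0xffff0000
step 11: x <- element                 0xff000000
step 12: w <- (w + 2)                 0xff000000
step 13: eval (w < (3 + (element // 4))) 0xff000000
step 14: y <- min((-7 + 0), (2 + x))  0xffffffff
step 15: x <- max(x, (y % 5))         0xffffffff

Answer: 16 steps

y: -7,-7,-7,-7,-7,-7,-7,-7,-7,-7,-7,-7,-7,-7,-7,-7,-7,-7,-7,-7,-7,-7,-7,-7,-7,-7,-7,-7,-7,-7,-7,-7
x: 3,3,3,3,4,5,6,7,8,9,10,11,12,13,14,15,16,17,18,19,20,21,22,23,24,25,26,27,28,29,30,31
w: 4,4,4,4,4,4,4,4,6,6,6,6,6,6,6,6,8,8,8,8,8,8,8,8,10,10,10,10,10,10,10,10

steps = 16; useful = 368; efficiency = 368/512 = 23/32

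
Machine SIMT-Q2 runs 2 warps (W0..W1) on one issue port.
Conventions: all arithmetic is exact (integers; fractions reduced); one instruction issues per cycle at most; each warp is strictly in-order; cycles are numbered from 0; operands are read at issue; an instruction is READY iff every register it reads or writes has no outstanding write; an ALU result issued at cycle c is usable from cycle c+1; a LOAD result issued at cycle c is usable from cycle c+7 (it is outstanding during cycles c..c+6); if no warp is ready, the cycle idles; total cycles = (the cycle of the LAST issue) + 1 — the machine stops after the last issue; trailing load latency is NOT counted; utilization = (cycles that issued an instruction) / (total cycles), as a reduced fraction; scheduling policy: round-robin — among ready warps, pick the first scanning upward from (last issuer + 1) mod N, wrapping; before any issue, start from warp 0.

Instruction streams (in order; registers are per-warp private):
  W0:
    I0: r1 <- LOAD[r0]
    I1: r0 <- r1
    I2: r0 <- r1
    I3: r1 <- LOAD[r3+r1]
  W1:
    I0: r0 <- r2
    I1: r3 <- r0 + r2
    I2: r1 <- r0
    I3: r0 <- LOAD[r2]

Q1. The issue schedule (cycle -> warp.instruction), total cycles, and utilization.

cycle 0: W0.I0
cycle 1: W1.I0
cycle 2: W1.I1
cycle 3: W1.I2
cycle 4: W1.I3
cycle 5: idle
cycle 6: idle
cycle 7: W0.I1
cycle 8: W0.I2
cycle 9: W0.I3

Answer: 10 cycles, utilization 4/5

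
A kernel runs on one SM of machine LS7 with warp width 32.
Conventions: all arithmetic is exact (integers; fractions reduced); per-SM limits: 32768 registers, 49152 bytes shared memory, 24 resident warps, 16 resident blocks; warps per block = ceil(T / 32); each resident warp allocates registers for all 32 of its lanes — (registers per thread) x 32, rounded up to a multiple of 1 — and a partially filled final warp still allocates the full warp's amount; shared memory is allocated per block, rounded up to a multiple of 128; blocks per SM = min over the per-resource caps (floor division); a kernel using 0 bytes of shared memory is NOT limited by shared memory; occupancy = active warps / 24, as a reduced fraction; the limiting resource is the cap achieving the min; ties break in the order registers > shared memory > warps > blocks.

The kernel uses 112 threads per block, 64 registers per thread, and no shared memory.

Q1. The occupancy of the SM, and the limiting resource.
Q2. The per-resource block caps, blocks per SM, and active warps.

Answer: occupancy 2/3, limited by registers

registers: 4 blocks
shared memory: no limit (kernel uses none)
warps: 6 blocks
blocks: 16 blocks

Answer: 4 blocks, 16 active warps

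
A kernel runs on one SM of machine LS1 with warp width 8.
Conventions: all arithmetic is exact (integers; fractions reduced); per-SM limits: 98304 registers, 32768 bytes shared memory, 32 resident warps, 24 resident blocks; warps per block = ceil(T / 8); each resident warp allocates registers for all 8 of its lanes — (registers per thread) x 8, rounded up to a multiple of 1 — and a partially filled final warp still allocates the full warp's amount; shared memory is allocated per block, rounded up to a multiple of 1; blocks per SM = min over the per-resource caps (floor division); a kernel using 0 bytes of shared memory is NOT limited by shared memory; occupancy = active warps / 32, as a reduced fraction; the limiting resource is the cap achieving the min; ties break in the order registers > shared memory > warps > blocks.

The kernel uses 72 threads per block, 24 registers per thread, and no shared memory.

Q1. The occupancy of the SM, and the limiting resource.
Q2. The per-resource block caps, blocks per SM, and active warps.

Answer: occupancy 27/32, limited by warps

registers: 56 blocks
shared memory: no limit (kernel uses none)
warps: 3 blocks
blocks: 24 blocks

Answer: 3 blocks, 27 active warps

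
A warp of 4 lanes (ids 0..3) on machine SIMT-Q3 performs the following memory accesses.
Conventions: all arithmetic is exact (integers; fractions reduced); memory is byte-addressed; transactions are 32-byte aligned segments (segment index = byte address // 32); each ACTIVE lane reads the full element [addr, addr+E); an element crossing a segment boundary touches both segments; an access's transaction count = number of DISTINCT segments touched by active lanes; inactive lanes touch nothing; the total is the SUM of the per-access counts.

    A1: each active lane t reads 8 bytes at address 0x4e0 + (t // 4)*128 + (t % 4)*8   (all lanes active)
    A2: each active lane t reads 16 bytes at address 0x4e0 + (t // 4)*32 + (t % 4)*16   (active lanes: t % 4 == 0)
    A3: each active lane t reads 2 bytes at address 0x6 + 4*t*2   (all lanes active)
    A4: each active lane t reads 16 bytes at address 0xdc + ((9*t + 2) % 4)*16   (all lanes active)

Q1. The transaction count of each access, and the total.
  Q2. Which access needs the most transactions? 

A1: 1 transaction
A2: 1 transaction
A3: 1 transaction
A4: 3 transactions

Answer: 1,1,1,3; total 6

Answer: A4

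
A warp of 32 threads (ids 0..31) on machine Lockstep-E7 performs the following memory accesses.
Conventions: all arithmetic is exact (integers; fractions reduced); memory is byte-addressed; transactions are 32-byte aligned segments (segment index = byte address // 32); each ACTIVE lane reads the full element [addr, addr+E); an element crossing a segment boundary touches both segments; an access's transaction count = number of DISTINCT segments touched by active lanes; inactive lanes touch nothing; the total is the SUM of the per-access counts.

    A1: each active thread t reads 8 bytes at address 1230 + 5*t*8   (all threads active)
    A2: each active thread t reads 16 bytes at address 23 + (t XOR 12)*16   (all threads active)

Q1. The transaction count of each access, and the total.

A1: 40 transactions
A2: 17 transactions

Answer: 40,17; total 57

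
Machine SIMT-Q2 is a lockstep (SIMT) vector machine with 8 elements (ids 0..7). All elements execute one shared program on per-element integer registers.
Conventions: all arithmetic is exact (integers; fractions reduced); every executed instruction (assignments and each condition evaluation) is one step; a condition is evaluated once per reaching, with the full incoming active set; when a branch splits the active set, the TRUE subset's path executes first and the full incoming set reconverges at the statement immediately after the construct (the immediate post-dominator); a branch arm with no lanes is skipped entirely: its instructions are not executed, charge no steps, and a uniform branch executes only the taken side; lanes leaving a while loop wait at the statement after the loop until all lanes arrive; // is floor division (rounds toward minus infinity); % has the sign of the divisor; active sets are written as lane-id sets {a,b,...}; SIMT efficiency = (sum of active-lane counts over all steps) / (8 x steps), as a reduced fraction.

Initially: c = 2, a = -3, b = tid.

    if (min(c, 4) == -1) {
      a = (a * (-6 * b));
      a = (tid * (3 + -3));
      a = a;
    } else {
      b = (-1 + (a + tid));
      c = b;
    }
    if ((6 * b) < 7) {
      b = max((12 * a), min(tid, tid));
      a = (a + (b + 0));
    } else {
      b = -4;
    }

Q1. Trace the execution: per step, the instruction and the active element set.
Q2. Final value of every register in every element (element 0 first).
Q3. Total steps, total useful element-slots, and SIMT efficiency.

step 0: eval (min(c, 4) == -1)       {0,1,2,3,4,5,6,7}
step 1: b <- (-1 + (a + tid))        {0,1,2,3,4,5,6,7}
step 2: c <- b                       {0,1,2,3,4,5,6,7}
step 3: eval ((6 * b) < 7)           {0,1,2,3,4,5,6,7}
step 4: b <- max((12 * a), min(tid, tid)) {0,1,2,3,4,5}
step 5: a <- (a + (b + 0))           {0,1,2,3,4,5}
step 6: b <- -4                      {6,7}

Answer: 7 steps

c: -4,-3,-2,-1,0,1,2,3
a: -3,-2,-1,0,1,2,-3,-3
b: 0,1,2,3,4,5,-4,-4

steps = 7; useful = 46; efficiency = 46/56 = 23/28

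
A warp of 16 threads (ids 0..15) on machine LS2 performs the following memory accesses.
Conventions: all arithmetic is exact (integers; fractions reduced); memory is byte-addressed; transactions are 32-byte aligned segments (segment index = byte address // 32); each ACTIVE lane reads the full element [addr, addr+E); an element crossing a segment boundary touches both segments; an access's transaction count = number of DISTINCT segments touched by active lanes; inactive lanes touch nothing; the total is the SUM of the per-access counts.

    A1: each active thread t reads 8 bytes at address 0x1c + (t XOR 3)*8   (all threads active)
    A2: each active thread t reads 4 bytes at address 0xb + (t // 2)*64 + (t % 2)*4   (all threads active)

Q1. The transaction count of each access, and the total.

A1: 5 transactions
A2: 8 transactions

Answer: 5,8; total 13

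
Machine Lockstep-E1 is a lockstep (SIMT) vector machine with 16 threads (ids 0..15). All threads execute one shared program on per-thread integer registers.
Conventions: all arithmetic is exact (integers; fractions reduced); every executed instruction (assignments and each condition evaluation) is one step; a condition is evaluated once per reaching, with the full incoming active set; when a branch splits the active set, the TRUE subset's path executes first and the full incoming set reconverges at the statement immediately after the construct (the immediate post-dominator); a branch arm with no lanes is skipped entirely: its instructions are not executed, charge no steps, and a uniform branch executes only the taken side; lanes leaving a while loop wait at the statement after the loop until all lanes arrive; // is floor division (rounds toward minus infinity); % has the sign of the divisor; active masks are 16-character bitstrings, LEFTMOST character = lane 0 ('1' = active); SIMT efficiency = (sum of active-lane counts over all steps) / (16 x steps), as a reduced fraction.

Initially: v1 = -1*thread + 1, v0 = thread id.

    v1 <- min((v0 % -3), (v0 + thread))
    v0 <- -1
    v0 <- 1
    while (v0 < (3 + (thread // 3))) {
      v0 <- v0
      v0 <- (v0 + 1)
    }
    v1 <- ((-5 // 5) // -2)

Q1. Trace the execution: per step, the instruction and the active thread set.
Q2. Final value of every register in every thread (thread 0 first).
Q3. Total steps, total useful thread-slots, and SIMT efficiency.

step 0: v1 <- min((v0 % -3), (v0 + thread)) 1111111111111111
step 1: v0 <- -1                     1111111111111111
step 2: v0 <- 1                      1111111111111111
step 3: eval (v0 < (3 + (thread // 3))) 1111111111111111
step 4: v0 <- v0                     1111111111111111
step 5: v0 <- (v0 + 1)               1111111111111111
step 6: eval (v0 < (3 + (thread // 3))) 1111111111111111
step 7: v0 <- v0                     1111111111111111
step 8: v0 <- (v0 + 1)               1111111111111111
step 9: eval (v0 < (3 + (thread // 3))) 1111111111111111
step 10: v0 <- v0                     0001111111111111
step 11: v0 <- (v0 + 1)               0001111111111111
step 12: eval (v0 < (3 + (thread // 3))) 0001111111111111
step 13: v0 <- v0                     0000001111111111
step 14: v0 <- (v0 + 1)               0000001111111111
step 15: eval (v0 < (3 + (thread // 3))) 0000001111111111
step 16: v0 <- v0                     0000000001111111
step 17: v0 <- (v0 + 1)               0000000001111111
step 18: eval (v0 < (3 + (thread // 3))) 0000000001111111
step 19: v0 <- v0                     0000000000001111
step 20: v0 <- (v0 + 1)               0000000000001111
step 21: eval (v0 < (3 + (thread // 3))) 0000000000001111
step 22: v0 <- v0                     0000000000000001
step 23: v0 <- (v0 + 1)               0000000000000001
step 24: eval (v0 < (3 + (thread // 3))) 0000000000000001
step 25: v1 <- ((-5 // 5) // -2)      1111111111111111

Answer: 26 steps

v1: 0,0,0,0,0,0,0,0,0,0,0,0,0,0,0,0
v0: 3,3,3,4,4,4,5,5,5,6,6,6,7,7,7,8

steps = 26; useful = 281; efficiency = 281/416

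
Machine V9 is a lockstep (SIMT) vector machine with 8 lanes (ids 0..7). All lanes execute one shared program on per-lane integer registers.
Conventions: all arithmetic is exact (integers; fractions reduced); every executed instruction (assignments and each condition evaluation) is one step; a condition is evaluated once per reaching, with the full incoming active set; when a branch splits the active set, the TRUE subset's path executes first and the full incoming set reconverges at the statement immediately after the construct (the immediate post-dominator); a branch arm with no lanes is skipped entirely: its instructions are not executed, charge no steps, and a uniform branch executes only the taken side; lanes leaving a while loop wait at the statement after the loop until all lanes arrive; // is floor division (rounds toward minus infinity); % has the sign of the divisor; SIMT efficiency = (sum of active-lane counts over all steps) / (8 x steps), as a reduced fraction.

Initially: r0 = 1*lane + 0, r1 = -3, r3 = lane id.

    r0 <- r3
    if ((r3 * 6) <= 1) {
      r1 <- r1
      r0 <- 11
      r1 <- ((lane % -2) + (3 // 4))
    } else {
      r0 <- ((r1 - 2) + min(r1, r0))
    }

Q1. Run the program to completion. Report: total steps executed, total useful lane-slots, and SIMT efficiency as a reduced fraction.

Answer: 6 steps, 26 useful, 13/24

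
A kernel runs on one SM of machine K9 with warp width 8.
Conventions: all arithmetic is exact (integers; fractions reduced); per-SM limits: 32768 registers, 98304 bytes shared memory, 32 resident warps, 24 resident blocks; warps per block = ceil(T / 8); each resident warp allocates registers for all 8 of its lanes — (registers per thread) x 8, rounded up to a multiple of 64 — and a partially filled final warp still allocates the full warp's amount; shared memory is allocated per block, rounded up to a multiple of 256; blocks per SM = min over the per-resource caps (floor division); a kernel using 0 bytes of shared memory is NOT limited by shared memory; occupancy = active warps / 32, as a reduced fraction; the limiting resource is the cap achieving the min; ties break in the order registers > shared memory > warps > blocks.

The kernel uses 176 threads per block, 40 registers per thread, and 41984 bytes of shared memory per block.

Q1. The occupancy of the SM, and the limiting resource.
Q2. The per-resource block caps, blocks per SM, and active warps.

Answer: occupancy 11/16, limited by warps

registers: 4 blocks
shared memory: 2 blocks
warps: 1 block
blocks: 24 blocks

Answer: 1 block, 22 active warps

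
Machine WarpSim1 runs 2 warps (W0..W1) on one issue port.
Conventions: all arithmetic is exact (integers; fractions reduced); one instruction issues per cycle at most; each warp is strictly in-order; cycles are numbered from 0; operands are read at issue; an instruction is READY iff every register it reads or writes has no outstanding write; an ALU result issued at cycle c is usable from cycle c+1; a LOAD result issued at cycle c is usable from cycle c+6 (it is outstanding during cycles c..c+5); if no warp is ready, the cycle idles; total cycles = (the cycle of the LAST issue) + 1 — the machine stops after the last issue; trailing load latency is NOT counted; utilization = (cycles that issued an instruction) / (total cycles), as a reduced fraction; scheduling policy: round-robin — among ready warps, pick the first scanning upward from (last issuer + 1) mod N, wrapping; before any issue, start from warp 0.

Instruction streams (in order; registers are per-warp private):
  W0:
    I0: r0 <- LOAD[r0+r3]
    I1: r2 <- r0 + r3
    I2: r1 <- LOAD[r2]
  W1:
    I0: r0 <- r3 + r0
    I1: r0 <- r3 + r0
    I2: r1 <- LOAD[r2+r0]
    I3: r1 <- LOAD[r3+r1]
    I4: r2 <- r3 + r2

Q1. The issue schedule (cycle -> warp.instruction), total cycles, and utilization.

cycle 0: W0.I0
cycle 1: W1.I0
cycle 2: W1.I1
cycle 3: W1.I2
cycle 4: idle
cycle 5: idle
cycle 6: W0.I1
cycle 7: W0.I2
cycle 8: idle
cycle 9: W1.I3
cycle 10: W1.I4

Answer: 11 cycles, utilization 8/11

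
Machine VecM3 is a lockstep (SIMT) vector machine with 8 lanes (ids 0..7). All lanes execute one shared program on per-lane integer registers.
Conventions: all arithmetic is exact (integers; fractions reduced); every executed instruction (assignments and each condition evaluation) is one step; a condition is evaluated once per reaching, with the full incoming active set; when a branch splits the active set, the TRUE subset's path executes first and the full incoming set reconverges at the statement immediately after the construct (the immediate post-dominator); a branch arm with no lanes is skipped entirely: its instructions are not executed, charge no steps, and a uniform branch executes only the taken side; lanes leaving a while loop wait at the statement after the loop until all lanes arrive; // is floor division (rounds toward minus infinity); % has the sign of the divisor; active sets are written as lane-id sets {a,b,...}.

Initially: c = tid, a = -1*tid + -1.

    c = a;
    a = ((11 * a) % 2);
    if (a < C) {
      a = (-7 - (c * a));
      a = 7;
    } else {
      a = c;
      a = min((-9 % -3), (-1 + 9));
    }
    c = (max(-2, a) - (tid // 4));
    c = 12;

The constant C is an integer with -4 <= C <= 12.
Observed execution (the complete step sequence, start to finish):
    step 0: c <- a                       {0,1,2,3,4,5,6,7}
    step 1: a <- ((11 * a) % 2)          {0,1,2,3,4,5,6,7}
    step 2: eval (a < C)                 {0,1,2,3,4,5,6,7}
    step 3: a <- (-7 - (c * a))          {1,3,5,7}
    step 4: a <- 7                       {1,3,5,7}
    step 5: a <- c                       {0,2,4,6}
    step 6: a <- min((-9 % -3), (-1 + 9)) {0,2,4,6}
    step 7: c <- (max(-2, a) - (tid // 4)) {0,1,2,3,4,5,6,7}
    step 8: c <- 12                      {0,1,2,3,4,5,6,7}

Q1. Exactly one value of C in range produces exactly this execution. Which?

Answer: C = 1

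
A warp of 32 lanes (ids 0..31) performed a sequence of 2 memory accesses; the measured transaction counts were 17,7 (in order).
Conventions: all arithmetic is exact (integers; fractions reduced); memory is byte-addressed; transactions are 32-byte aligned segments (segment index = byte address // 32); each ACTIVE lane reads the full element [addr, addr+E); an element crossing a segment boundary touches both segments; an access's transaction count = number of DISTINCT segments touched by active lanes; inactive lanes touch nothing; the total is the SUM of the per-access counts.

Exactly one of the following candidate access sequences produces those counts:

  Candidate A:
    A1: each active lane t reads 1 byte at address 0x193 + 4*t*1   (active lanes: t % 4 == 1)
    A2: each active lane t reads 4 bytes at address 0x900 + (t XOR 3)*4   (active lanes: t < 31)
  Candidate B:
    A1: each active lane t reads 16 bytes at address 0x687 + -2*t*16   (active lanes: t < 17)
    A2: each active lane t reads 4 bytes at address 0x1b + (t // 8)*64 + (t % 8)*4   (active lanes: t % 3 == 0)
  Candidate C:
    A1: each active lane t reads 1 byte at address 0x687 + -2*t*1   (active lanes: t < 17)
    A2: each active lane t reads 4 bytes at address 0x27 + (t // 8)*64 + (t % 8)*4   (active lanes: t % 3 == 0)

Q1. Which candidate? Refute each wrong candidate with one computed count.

A: A1 gives 5 transactions, not 17
C: A1 gives 2 transactions, not 17
B: all counts match (17,7)

Answer: B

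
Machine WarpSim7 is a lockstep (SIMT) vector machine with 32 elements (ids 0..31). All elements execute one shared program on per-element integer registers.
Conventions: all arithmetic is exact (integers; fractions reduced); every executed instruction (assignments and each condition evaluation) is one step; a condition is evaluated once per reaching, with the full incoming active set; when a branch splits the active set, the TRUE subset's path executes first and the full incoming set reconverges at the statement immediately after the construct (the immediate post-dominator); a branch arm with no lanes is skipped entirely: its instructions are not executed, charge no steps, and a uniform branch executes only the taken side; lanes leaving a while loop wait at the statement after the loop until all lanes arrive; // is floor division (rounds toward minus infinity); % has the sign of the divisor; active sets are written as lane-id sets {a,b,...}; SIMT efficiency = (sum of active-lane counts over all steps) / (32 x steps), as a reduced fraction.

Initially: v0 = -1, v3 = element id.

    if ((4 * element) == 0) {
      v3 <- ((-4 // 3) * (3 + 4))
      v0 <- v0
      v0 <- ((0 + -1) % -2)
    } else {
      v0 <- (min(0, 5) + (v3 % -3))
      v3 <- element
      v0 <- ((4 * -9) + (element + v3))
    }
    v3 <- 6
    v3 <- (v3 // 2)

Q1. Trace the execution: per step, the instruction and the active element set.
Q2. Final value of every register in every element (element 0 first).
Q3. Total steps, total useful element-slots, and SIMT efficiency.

step 0: eval ((4 * element) == 0)    {0,1,2,3,4,5,6,7,8,9,10,11,12,13,14,15,16,17,18,19,20,21,22,23,24,25,26,27,28,29,30,31}
step 1: v3 <- ((-4 // 3) * (3 + 4))  {0}
step 2: v0 <- v0                     {0}
step 3: v0 <- ((0 + -1) % -2)        {0}
step 4: v0 <- (min(0, 5) + (v3 % -3)) {1,2,3,4,5,6,7,8,9,10,11,12,13,14,15,16,17,18,19,20,21,22,23,24,25,26,27,28,29,30,31}
step 5: v3 <- element                {1,2,3,4,5,6,7,8,9,10,11,12,13,14,15,16,17,18,19,20,21,22,23,24,25,26,27,28,29,30,31}
step 6: v0 <- ((4 * -9) + (element + v3)) {1,2,3,4,5,6,7,8,9,10,11,12,13,14,15,16,17,18,19,20,21,22,23,24,25,26,27,28,29,30,31}
step 7: v3 <- 6                      {0,1,2,3,4,5,6,7,8,9,10,11,12,13,14,15,16,17,18,19,20,21,22,23,24,25,26,27,28,29,30,31}
step 8: v3 <- (v3 // 2)              {0,1,2,3,4,5,6,7,8,9,10,11,12,13,14,15,16,17,18,19,20,21,22,23,24,25,26,27,28,29,30,31}

Answer: 9 steps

v0: -1,-34,-32,-30,-28,-26,-24,-22,-20,-18,-16,-14,-12,-10,-8,-6,-4,-2,0,2,4,6,8,10,12,14,16,18,20,22,24,26
v3: 3,3,3,3,3,3,3,3,3,3,3,3,3,3,3,3,3,3,3,3,3,3,3,3,3,3,3,3,3,3,3,3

steps = 9; useful = 192; efficiency = 192/288 = 2/3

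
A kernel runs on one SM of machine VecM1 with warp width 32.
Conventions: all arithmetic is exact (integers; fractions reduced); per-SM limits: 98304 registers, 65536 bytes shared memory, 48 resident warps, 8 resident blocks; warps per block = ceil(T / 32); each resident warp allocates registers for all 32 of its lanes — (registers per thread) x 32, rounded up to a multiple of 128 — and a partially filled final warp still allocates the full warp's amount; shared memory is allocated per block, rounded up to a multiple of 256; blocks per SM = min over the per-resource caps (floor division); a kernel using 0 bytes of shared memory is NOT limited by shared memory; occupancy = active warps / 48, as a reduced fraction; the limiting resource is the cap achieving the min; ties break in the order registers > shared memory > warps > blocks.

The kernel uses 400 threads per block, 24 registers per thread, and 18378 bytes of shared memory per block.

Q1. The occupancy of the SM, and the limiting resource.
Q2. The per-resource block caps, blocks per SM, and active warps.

Answer: occupancy 13/16, limited by shared memory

registers: 9 blocks
shared memory: 3 blocks
warps: 3 blocks
blocks: 8 blocks

Answer: 3 blocks, 39 active warps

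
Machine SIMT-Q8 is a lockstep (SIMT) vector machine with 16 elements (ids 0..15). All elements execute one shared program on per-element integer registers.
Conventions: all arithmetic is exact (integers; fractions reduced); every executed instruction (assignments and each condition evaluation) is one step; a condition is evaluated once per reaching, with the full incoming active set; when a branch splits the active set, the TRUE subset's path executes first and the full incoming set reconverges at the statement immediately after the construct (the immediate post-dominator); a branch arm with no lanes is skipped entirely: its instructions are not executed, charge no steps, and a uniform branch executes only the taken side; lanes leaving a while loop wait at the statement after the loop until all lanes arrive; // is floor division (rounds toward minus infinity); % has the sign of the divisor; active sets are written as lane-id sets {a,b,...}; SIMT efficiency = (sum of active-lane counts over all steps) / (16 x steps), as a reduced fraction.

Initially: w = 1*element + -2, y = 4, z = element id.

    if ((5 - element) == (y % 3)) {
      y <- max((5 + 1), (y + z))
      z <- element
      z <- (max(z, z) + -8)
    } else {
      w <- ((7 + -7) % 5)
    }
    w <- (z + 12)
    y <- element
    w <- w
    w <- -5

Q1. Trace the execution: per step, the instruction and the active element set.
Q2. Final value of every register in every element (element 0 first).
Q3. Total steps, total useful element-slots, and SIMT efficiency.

step 0: eval ((5 - element) == (y % 3)) {0,1,2,3,4,5,6,7,8,9,10,11,12,13,14,15}
step 1: y <- max((5 + 1), (y + z))   {4}
step 2: z <- element                 {4}
step 3: z <- (max(z, z) + -8)        {4}
step 4: w <- ((7 + -7) % 5)          {0,1,2,3,5,6,7,8,9,10,11,12,13,14,15}
step 5: w <- (z + 12)                {0,1,2,3,4,5,6,7,8,9,10,11,12,13,14,15}
step 6: y <- element                 {0,1,2,3,4,5,6,7,8,9,10,11,12,13,14,15}
step 7: w <- w                       {0,1,2,3,4,5,6,7,8,9,10,11,12,13,14,15}
step 8: w <- -5                      {0,1,2,3,4,5,6,7,8,9,10,11,12,13,14,15}

Answer: 9 steps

w: -5,-5,-5,-5,-5,-5,-5,-5,-5,-5,-5,-5,-5,-5,-5,-5
y: 0,1,2,3,4,5,6,7,8,9,10,11,12,13,14,15
z: 0,1,2,3,-4,5,6,7,8,9,10,11,12,13,14,15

steps = 9; useful = 98; efficiency = 98/144 = 49/72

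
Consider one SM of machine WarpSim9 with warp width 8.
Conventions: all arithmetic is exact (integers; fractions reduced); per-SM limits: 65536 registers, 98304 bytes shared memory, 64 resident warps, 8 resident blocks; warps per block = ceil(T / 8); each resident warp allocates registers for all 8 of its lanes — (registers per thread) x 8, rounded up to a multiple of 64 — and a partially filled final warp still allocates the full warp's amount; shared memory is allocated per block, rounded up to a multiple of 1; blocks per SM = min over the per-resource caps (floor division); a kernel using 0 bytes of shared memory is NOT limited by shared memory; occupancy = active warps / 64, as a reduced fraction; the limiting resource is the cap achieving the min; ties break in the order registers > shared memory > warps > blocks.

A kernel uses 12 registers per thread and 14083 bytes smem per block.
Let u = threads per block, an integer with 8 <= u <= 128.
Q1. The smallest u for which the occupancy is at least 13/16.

Answer: u = 65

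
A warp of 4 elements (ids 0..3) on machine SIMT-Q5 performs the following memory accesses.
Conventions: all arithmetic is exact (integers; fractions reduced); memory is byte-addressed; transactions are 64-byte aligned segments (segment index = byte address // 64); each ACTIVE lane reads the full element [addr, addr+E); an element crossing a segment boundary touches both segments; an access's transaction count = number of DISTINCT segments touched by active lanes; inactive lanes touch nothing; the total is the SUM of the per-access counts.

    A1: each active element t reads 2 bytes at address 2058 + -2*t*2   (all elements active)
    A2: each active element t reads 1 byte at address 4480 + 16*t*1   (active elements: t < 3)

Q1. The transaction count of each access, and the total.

A1: 2 transactions
A2: 1 transaction

Answer: 2,1; total 3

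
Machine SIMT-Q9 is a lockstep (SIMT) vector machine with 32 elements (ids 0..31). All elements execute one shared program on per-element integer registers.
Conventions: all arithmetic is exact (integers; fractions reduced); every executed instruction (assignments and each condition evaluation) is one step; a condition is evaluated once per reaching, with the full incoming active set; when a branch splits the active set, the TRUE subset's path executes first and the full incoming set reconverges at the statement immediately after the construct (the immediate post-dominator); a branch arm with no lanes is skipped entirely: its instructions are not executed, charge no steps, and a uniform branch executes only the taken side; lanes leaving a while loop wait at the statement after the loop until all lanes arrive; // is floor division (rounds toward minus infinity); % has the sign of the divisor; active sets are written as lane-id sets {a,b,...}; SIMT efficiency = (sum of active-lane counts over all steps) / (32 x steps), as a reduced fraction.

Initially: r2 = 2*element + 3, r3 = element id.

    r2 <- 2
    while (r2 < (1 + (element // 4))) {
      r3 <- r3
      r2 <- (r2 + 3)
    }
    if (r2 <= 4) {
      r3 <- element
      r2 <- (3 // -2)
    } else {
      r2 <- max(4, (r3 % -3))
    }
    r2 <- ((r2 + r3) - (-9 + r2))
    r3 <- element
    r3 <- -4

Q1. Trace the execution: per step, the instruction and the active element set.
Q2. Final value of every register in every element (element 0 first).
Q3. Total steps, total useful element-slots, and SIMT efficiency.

step 0: r2 <- 2                      {0,1,2,3,4,5,6,7,8,9,10,11,12,13,14,15,16,17,18,19,20,21,22,23,24,25,26,27,28,29,30,31}
step 1: eval (r2 < (1 + (element // 4))) {0,1,2,3,4,5,6,7,8,9,10,11,12,13,14,15,16,17,18,19,20,21,22,23,24,25,26,27,28,29,30,31}
step 2: r3 <- r3                     {8,9,10,11,12,13,14,15,16,17,18,19,20,21,22,23,24,25,26,27,28,29,30,31}
step 3: r2 <- (r2 + 3)               {8,9,10,11,12,13,14,15,16,17,18,19,20,21,22,23,24,25,26,27,28,29,30,31}
step 4: eval (r2 < (1 + (element // 4))) {8,9,10,11,12,13,14,15,16,17,18,19,20,21,22,23,24,25,26,27,28,29,30,31}
step 5: r3 <- r3                     {20,21,22,23,24,25,26,27,28,29,30,31}
step 6: r2 <- (r2 + 3)               {20,21,22,23,24,25,26,27,28,29,30,31}
step 7: eval (r2 < (1 + (element // 4))) {20,21,22,23,24,25,26,27,28,29,30,31}
step 8: eval (r2 <= 4)               {0,1,2,3,4,5,6,7,8,9,10,11,12,13,14,15,16,17,18,19,20,21,22,23,24,25,26,27,28,29,30,31}
step 9: r3 <- element                {0,1,2,3,4,5,6,7}
step 10: r2 <- (3 // -2)              {0,1,2,3,4,5,6,7}
step 11: r2 <- max(4, (r3 % -3))      {8,9,10,11,12,13,14,15,16,17,18,19,20,21,22,23,24,25,26,27,28,29,30,31}
step 12: r2 <- ((r2 + r3) - (-9 + r2)) {0,1,2,3,4,5,6,7,8,9,10,11,12,13,14,15,16,17,18,19,20,21,22,23,24,25,26,27,28,29,30,31}
step 13: r3 <- element                {0,1,2,3,4,5,6,7,8,9,10,11,12,13,14,15,16,17,18,19,20,21,22,23,24,25,26,27,28,29,30,31}
step 14: r3 <- -4                     {0,1,2,3,4,5,6,7,8,9,10,11,12,13,14,15,16,17,18,19,20,21,22,23,24,25,26,27,28,29,30,31}

Answer: 15 steps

r2: 9,10,11,12,13,14,15,16,17,18,19,20,21,22,23,24,25,26,27,28,29,30,31,32,33,34,35,36,37,38,39,40
r3: -4,-4,-4,-4,-4,-4,-4,-4,-4,-4,-4,-4,-4,-4,-4,-4,-4,-4,-4,-4,-4,-4,-4,-4,-4,-4,-4,-4,-4,-4,-4,-4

steps = 15; useful = 340; efficiency = 340/480 = 17/24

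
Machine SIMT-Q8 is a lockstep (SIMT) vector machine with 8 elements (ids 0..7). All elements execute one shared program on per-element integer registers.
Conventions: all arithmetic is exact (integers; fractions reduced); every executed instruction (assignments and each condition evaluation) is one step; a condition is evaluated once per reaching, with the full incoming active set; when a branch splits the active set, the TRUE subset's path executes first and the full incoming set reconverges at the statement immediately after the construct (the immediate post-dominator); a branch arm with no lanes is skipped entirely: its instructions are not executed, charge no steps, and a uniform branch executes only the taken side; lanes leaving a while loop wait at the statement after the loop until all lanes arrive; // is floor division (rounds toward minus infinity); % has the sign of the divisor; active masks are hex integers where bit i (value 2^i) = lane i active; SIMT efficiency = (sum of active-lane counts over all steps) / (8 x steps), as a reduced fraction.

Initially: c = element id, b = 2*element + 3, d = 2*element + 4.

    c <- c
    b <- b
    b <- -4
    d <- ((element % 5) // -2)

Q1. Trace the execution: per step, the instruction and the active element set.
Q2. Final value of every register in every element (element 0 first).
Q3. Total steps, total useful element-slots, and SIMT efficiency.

step 0: c <- c                       0xff
step 1: b <- b                       0xff
step 2: b <- -4                      0xff
step 3: d <- ((element % 5) // -2)   0xff

Answer: 4 steps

c: 0,1,2,3,4,5,6,7
b: -4,-4,-4,-4,-4,-4,-4,-4
d: 0,-1,-1,-2,-2,0,-1,-1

steps = 4; useful = 32; efficiency = 32/32 = 1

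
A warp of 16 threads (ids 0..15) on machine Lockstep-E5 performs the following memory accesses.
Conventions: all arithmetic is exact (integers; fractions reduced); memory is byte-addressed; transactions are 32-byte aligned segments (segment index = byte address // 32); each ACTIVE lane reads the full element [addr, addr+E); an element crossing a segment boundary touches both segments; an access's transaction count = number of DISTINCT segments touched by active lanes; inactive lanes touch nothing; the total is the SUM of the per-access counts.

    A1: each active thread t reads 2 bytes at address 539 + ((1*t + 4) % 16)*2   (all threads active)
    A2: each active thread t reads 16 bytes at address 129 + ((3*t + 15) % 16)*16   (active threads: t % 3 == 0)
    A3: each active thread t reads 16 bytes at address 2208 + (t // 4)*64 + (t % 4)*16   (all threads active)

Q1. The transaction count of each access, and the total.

A1: 2 transactions
A2: 8 transactions
A3: 8 transactions

Answer: 2,8,8; total 18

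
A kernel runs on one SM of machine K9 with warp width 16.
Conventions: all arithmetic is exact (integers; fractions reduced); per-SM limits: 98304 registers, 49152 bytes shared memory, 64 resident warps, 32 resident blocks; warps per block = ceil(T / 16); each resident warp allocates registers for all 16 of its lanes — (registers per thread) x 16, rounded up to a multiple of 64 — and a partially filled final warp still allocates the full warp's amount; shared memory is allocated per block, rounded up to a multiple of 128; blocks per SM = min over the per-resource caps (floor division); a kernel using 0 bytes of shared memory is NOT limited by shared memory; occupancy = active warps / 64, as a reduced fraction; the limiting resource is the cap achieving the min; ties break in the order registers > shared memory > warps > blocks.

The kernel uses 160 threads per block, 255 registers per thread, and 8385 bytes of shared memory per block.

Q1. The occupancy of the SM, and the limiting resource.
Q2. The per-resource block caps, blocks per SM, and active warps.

Answer: occupancy 5/16, limited by registers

registers: 2 blocks
shared memory: 5 blocks
warps: 6 blocks
blocks: 32 blocks

Answer: 2 blocks, 20 active warps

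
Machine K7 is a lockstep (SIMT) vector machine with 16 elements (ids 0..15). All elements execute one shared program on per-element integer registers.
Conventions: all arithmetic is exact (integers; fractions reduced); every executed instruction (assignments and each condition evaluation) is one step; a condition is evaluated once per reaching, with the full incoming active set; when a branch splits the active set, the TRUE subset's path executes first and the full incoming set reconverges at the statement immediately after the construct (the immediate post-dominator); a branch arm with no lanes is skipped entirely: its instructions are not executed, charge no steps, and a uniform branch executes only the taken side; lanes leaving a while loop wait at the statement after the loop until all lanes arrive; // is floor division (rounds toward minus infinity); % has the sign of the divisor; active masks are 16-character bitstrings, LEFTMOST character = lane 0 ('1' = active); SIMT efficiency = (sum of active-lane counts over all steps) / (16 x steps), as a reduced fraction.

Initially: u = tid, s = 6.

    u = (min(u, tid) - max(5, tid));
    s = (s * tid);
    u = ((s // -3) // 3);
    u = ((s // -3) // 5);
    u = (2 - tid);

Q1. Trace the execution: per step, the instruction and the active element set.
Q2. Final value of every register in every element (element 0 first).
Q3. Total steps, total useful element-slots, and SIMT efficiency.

step 0: u <- (min(u, tid) - max(5, tid)) 1111111111111111
step 1: s <- (s * tid)               1111111111111111
step 2: u <- ((s // -3) // 3)        1111111111111111
step 3: u <- ((s // -3) // 5)        1111111111111111
step 4: u <- (2 - tid)               1111111111111111

Answer: 5 steps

u: 2,1,0,-1,-2,-3,-4,-5,-6,-7,-8,-9,-10,-11,-12,-13
s: 0,6,12,18,24,30,36,42,48,54,60,66,72,78,84,90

steps = 5; useful = 80; efficiency = 80/80 = 1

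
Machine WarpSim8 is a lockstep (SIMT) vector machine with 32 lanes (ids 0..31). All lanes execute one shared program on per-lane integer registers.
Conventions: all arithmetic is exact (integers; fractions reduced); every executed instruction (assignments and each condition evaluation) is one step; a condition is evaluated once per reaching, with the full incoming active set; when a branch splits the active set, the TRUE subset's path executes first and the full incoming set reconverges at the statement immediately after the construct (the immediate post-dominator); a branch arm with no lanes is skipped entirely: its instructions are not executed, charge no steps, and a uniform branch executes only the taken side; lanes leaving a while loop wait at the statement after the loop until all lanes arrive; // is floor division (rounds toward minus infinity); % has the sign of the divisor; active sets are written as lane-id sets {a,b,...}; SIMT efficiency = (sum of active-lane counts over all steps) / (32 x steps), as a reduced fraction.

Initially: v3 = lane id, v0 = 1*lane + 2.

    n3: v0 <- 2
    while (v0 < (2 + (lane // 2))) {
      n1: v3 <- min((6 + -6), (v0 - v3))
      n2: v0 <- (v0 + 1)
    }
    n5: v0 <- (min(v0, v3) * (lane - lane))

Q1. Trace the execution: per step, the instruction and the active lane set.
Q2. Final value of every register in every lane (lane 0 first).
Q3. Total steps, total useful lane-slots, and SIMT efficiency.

step 0: v0 <- 2                      {0,1,2,3,4,5,6,7,8,9,10,11,12,13,14,15,16,17,18,19,20,21,22,23,24,25,26,27,28,29,30,31}
step 1: eval (v0 < (2 + (lane // 2))) {0,1,2,3,4,5,6,7,8,9,10,11,12,13,14,15,16,17,18,19,20,21,22,23,24,25,26,27,28,29,30,31}
step 2: v3 <- min((6 + -6), (v0 - v3)) {2,3,4,5,6,7,8,9,10,11,12,13,14,15,16,17,18,19,20,21,22,23,24,25,26,27,28,29,30,31}
step 3: v0 <- (v0 + 1)               {2,3,4,5,6,7,8,9,10,11,12,13,14,15,16,17,18,19,20,21,22,23,24,25,26,27,28,29,30,31}
step 4: eval (v0 < (2 + (lane // 2))) {2,3,4,5,6,7,8,9,10,11,12,13,14,15,16,17,18,19,20,21,22,23,24,25,26,27,28,29,30,31}
step 5: v3 <- min((6 + -6), (v0 - v3)) {4,5,6,7,8,9,10,11,12,13,14,15,16,17,18,19,20,21,22,23,24,25,26,27,28,29,30,31}
step 6: v0 <- (v0 + 1)               {4,5,6,7,8,9,10,11,12,13,14,15,16,17,18,19,20,21,22,23,24,25,26,27,28,29,30,31}
step 7: eval (v0 < (2 + (lane // 2))) {4,5,6,7,8,9,10,11,12,13,14,15,16,17,18,19,20,21,22,23,24,25,26,27,28,29,30,31}
step 8: v3 <- min((6 + -6), (v0 - v3)) {6,7,8,9,10,11,12,13,14,15,16,17,18,19,20,21,22,23,24,25,26,27,28,29,30,31}
step 9: v0 <- (v0 + 1)               {6,7,8,9,10,11,12,13,14,15,16,17,18,19,20,21,22,23,24,25,26,27,28,29,30,31}
step 10: eval (v0 < (2 + (lane // 2))) {6,7,8,9,10,11,12,13,14,15,16,17,18,19,20,21,22,23,24,25,26,27,28,29,30,31}
step 11: v3 <- min((6 + -6), (v0 - v3)) {8,9,10,11,12,13,14,15,16,17,18,19,20,21,22,23,24,25,26,27,28,29,30,31}
step 12: v0 <- (v0 + 1)               {8,9,10,11,12,13,14,15,16,17,18,19,20,21,22,23,24,25,26,27,28,29,30,31}
step 13: eval (v0 < (2 + (lane // 2))) {8,9,10,11,12,13,14,15,16,17,18,19,20,21,22,23,24,25,26,27,28,29,30,31}
step 14: v3 <- min((6 + -6), (v0 - v3)) {10,11,12,13,14,15,16,17,18,19,20,21,22,23,24,25,26,27,28,29,30,31}
step 15: v0 <- (v0 + 1)               {10,11,12,13,14,15,16,17,18,19,20,21,22,23,24,25,26,27,28,29,30,31}
step 16: eval (v0 < (2 + (lane // 2))) {10,11,12,13,14,15,16,17,18,19,20,21,22,23,24,25,26,27,28,29,30,31}
step 17: v3 <- min((6 + -6), (v0 - v3)) {12,13,14,15,16,17,18,19,20,21,22,23,24,25,26,27,28,29,30,31}
step 18: v0 <- (v0 + 1)               {12,13,14,15,16,17,18,19,20,21,22,23,24,25,26,27,28,29,30,31}
step 19: eval (v0 < (2 + (lane // 2))) {12,13,14,15,16,17,18,19,20,21,22,23,24,25,26,27,28,29,30,31}
step 20: v3 <- min((6 + -6), (v0 - v3)) {14,15,16,17,18,19,20,21,22,23,24,25,26,27,28,29,30,31}
step 21: v0 <- (v0 + 1)               {14,15,16,17,18,19,20,21,22,23,24,25,26,27,28,29,30,31}
step 22: eval (v0 < (2 + (lane // 2))) {14,15,16,17,18,19,20,21,22,23,24,25,26,27,28,29,30,31}
step 23: v3 <- min((6 + -6), (v0 - v3)) {16,17,18,19,20,21,22,23,24,25,26,27,28,29,30,31}
step 24: v0 <- (v0 + 1)               {16,17,18,19,20,21,22,23,24,25,26,27,28,29,30,31}
step 25: eval (v0 < (2 + (lane // 2))) {16,17,18,19,20,21,22,23,24,25,26,27,28,29,30,31}
step 26: v3 <- min((6 + -6), (v0 - v3)) {18,19,20,21,22,23,24,25,26,27,28,29,30,31}
step 27: v0 <- (v0 + 1)               {18,19,20,21,22,23,24,25,26,27,28,29,30,31}
step 28: eval (v0 < (2 + (lane // 2))) {18,19,20,21,22,23,24,25,26,27,28,29,30,31}
step 29: v3 <- min((6 + -6), (v0 - v3)) {20,21,22,23,24,25,26,27,28,29,30,31}
step 30: v0 <- (v0 + 1)               {20,21,22,23,24,25,26,27,28,29,30,31}
step 31: eval (v0 < (2 + (lane // 2))) {20,21,22,23,24,25,26,27,28,29,30,31}
step 32: v3 <- min((6 + -6), (v0 - v3)) {22,23,24,25,26,27,28,29,30,31}
step 33: v0 <- (v0 + 1)               {22,23,24,25,26,27,28,29,30,31}
step 34: eval (v0 < (2 + (lane // 2))) {22,23,24,25,26,27,28,29,30,31}
step 35: v3 <- min((6 + -6), (v0 - v3)) {24,25,26,27,28,29,30,31}
step 36: v0 <- (v0 + 1)               {24,25,26,27,28,29,30,31}
step 37: eval (v0 < (2 + (lane // 2))) {24,25,26,27,28,29,30,31}
step 38: v3 <- min((6 + -6), (v0 - v3)) {26,27,28,29,30,31}
step 39: v0 <- (v0 + 1)               {26,27,28,29,30,31}
step 40: eval (v0 < (2 + (lane // 2))) {26,27,28,29,30,31}
step 41: v3 <- min((6 + -6), (v0 - v3)) {28,29,30,31}
step 42: v0 <- (v0 + 1)               {28,29,30,31}
step 43: eval (v0 < (2 + (lane // 2))) {28,29,30,31}
step 44: v3 <- min((6 + -6), (v0 - v3)) {30,31}
step 45: v0 <- (v0 + 1)               {30,31}
step 46: eval (v0 < (2 + (lane // 2))) {30,31}
step 47: v0 <- (min(v0, v3) * (lane - lane)) {0,1,2,3,4,5,6,7,8,9,10,11,12,13,14,15,16,17,18,19,20,21,22,23,24,25,26,27,28,29,30,31}

Answer: 48 steps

v3: 0,1,0,-1,0,0,0,0,0,0,0,0,0,0,0,0,0,0,0,0,0,0,0,0,0,0,0,0,0,0,0,0
v0: 0,0,0,0,0,0,0,0,0,0,0,0,0,0,0,0,0,0,0,0,0,0,0,0,0,0,0,0,0,0,0,0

steps = 48; useful = 816; efficiency = 816/1536 = 17/32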